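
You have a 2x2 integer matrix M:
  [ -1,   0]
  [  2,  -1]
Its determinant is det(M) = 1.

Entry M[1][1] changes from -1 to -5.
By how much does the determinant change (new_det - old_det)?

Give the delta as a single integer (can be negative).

Answer: 4

Derivation:
Cofactor C_11 = -1
Entry delta = -5 - -1 = -4
Det delta = entry_delta * cofactor = -4 * -1 = 4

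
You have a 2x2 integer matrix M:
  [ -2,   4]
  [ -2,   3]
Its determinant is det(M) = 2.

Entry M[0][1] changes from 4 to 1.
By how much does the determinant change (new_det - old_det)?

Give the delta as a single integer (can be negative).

Cofactor C_01 = 2
Entry delta = 1 - 4 = -3
Det delta = entry_delta * cofactor = -3 * 2 = -6

Answer: -6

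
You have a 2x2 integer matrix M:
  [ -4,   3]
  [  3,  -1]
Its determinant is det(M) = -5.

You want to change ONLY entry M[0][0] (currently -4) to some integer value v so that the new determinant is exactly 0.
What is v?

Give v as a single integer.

det is linear in entry M[0][0]: det = old_det + (v - -4) * C_00
Cofactor C_00 = -1
Want det = 0: -5 + (v - -4) * -1 = 0
  (v - -4) = 5 / -1 = -5
  v = -4 + (-5) = -9

Answer: -9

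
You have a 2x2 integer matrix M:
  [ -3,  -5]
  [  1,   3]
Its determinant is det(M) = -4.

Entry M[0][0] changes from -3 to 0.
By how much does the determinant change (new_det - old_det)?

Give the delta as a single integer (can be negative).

Answer: 9

Derivation:
Cofactor C_00 = 3
Entry delta = 0 - -3 = 3
Det delta = entry_delta * cofactor = 3 * 3 = 9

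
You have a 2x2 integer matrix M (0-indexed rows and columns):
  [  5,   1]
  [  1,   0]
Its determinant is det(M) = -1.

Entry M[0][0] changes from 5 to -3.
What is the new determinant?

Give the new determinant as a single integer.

Answer: -1

Derivation:
det is linear in row 0: changing M[0][0] by delta changes det by delta * cofactor(0,0).
Cofactor C_00 = (-1)^(0+0) * minor(0,0) = 0
Entry delta = -3 - 5 = -8
Det delta = -8 * 0 = 0
New det = -1 + 0 = -1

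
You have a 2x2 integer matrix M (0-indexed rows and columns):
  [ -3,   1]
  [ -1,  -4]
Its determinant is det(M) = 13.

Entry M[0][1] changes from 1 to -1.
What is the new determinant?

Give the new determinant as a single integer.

det is linear in row 0: changing M[0][1] by delta changes det by delta * cofactor(0,1).
Cofactor C_01 = (-1)^(0+1) * minor(0,1) = 1
Entry delta = -1 - 1 = -2
Det delta = -2 * 1 = -2
New det = 13 + -2 = 11

Answer: 11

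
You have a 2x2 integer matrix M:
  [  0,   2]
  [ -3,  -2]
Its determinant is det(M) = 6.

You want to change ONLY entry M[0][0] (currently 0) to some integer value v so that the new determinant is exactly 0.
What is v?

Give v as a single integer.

Answer: 3

Derivation:
det is linear in entry M[0][0]: det = old_det + (v - 0) * C_00
Cofactor C_00 = -2
Want det = 0: 6 + (v - 0) * -2 = 0
  (v - 0) = -6 / -2 = 3
  v = 0 + (3) = 3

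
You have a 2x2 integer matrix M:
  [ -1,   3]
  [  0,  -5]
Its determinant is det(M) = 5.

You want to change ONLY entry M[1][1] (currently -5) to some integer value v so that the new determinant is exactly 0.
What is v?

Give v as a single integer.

Answer: 0

Derivation:
det is linear in entry M[1][1]: det = old_det + (v - -5) * C_11
Cofactor C_11 = -1
Want det = 0: 5 + (v - -5) * -1 = 0
  (v - -5) = -5 / -1 = 5
  v = -5 + (5) = 0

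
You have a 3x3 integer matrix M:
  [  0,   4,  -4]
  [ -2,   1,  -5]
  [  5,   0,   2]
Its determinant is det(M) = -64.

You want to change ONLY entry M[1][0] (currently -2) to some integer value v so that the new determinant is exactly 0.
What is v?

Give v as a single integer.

Answer: -10

Derivation:
det is linear in entry M[1][0]: det = old_det + (v - -2) * C_10
Cofactor C_10 = -8
Want det = 0: -64 + (v - -2) * -8 = 0
  (v - -2) = 64 / -8 = -8
  v = -2 + (-8) = -10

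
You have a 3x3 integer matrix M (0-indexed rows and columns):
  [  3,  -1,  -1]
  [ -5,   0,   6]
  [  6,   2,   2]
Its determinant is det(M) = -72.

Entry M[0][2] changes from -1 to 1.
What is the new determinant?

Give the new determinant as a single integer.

det is linear in row 0: changing M[0][2] by delta changes det by delta * cofactor(0,2).
Cofactor C_02 = (-1)^(0+2) * minor(0,2) = -10
Entry delta = 1 - -1 = 2
Det delta = 2 * -10 = -20
New det = -72 + -20 = -92

Answer: -92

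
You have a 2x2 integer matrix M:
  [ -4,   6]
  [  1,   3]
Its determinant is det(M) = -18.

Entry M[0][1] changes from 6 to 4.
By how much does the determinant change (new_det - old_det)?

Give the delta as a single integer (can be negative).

Cofactor C_01 = -1
Entry delta = 4 - 6 = -2
Det delta = entry_delta * cofactor = -2 * -1 = 2

Answer: 2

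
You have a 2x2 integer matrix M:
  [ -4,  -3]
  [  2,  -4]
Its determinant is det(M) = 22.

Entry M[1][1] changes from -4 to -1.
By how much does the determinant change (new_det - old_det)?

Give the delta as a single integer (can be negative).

Cofactor C_11 = -4
Entry delta = -1 - -4 = 3
Det delta = entry_delta * cofactor = 3 * -4 = -12

Answer: -12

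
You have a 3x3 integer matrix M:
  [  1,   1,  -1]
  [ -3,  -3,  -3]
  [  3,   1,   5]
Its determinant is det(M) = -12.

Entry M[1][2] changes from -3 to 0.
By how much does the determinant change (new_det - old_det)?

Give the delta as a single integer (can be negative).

Cofactor C_12 = 2
Entry delta = 0 - -3 = 3
Det delta = entry_delta * cofactor = 3 * 2 = 6

Answer: 6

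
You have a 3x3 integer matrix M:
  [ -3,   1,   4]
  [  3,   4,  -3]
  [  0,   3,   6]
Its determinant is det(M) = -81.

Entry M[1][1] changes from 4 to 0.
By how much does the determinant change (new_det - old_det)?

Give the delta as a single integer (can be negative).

Cofactor C_11 = -18
Entry delta = 0 - 4 = -4
Det delta = entry_delta * cofactor = -4 * -18 = 72

Answer: 72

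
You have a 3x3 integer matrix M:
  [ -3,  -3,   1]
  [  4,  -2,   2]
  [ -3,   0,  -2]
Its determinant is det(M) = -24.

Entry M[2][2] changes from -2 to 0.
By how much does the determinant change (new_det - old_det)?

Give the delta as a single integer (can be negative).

Answer: 36

Derivation:
Cofactor C_22 = 18
Entry delta = 0 - -2 = 2
Det delta = entry_delta * cofactor = 2 * 18 = 36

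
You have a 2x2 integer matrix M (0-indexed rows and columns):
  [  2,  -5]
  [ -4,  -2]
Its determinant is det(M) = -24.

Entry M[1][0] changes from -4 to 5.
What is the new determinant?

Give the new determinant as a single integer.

det is linear in row 1: changing M[1][0] by delta changes det by delta * cofactor(1,0).
Cofactor C_10 = (-1)^(1+0) * minor(1,0) = 5
Entry delta = 5 - -4 = 9
Det delta = 9 * 5 = 45
New det = -24 + 45 = 21

Answer: 21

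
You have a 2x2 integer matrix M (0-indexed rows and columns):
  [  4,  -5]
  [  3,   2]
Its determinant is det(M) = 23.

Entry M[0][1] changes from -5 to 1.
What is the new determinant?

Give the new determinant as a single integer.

Answer: 5

Derivation:
det is linear in row 0: changing M[0][1] by delta changes det by delta * cofactor(0,1).
Cofactor C_01 = (-1)^(0+1) * minor(0,1) = -3
Entry delta = 1 - -5 = 6
Det delta = 6 * -3 = -18
New det = 23 + -18 = 5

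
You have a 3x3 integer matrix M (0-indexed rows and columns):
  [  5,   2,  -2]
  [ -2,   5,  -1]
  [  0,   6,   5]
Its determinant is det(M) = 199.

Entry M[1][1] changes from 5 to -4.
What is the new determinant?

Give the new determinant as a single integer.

Answer: -26

Derivation:
det is linear in row 1: changing M[1][1] by delta changes det by delta * cofactor(1,1).
Cofactor C_11 = (-1)^(1+1) * minor(1,1) = 25
Entry delta = -4 - 5 = -9
Det delta = -9 * 25 = -225
New det = 199 + -225 = -26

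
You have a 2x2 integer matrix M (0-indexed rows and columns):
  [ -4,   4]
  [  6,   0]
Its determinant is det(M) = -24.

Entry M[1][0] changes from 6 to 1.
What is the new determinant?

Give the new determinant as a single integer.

det is linear in row 1: changing M[1][0] by delta changes det by delta * cofactor(1,0).
Cofactor C_10 = (-1)^(1+0) * minor(1,0) = -4
Entry delta = 1 - 6 = -5
Det delta = -5 * -4 = 20
New det = -24 + 20 = -4

Answer: -4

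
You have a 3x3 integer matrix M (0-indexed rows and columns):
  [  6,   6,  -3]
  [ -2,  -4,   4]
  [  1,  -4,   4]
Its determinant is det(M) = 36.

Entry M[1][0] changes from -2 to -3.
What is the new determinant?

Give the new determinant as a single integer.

Answer: 48

Derivation:
det is linear in row 1: changing M[1][0] by delta changes det by delta * cofactor(1,0).
Cofactor C_10 = (-1)^(1+0) * minor(1,0) = -12
Entry delta = -3 - -2 = -1
Det delta = -1 * -12 = 12
New det = 36 + 12 = 48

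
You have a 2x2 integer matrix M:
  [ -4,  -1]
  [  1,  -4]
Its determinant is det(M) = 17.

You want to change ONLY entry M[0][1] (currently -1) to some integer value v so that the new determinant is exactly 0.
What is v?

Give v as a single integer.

Answer: 16

Derivation:
det is linear in entry M[0][1]: det = old_det + (v - -1) * C_01
Cofactor C_01 = -1
Want det = 0: 17 + (v - -1) * -1 = 0
  (v - -1) = -17 / -1 = 17
  v = -1 + (17) = 16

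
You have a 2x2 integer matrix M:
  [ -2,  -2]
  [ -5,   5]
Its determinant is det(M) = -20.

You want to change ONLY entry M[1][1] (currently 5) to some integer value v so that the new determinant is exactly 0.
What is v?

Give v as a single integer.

det is linear in entry M[1][1]: det = old_det + (v - 5) * C_11
Cofactor C_11 = -2
Want det = 0: -20 + (v - 5) * -2 = 0
  (v - 5) = 20 / -2 = -10
  v = 5 + (-10) = -5

Answer: -5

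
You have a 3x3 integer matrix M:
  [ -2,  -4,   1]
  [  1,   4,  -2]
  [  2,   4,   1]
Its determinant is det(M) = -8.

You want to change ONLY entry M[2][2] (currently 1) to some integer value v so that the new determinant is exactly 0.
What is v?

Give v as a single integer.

det is linear in entry M[2][2]: det = old_det + (v - 1) * C_22
Cofactor C_22 = -4
Want det = 0: -8 + (v - 1) * -4 = 0
  (v - 1) = 8 / -4 = -2
  v = 1 + (-2) = -1

Answer: -1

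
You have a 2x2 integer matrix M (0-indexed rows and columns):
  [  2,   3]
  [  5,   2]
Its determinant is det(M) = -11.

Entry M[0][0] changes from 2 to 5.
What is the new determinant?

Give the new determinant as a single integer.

det is linear in row 0: changing M[0][0] by delta changes det by delta * cofactor(0,0).
Cofactor C_00 = (-1)^(0+0) * minor(0,0) = 2
Entry delta = 5 - 2 = 3
Det delta = 3 * 2 = 6
New det = -11 + 6 = -5

Answer: -5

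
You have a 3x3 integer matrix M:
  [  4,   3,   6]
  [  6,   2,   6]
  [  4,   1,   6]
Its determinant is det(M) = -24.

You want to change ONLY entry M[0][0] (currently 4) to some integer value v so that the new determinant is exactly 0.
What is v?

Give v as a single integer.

Answer: 8

Derivation:
det is linear in entry M[0][0]: det = old_det + (v - 4) * C_00
Cofactor C_00 = 6
Want det = 0: -24 + (v - 4) * 6 = 0
  (v - 4) = 24 / 6 = 4
  v = 4 + (4) = 8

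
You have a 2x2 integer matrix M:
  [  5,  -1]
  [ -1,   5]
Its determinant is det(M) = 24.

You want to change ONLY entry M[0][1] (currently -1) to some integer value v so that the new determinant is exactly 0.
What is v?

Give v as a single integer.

det is linear in entry M[0][1]: det = old_det + (v - -1) * C_01
Cofactor C_01 = 1
Want det = 0: 24 + (v - -1) * 1 = 0
  (v - -1) = -24 / 1 = -24
  v = -1 + (-24) = -25

Answer: -25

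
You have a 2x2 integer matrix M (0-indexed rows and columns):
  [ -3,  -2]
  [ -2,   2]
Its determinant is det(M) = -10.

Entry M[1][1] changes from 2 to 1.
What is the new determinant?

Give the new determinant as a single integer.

det is linear in row 1: changing M[1][1] by delta changes det by delta * cofactor(1,1).
Cofactor C_11 = (-1)^(1+1) * minor(1,1) = -3
Entry delta = 1 - 2 = -1
Det delta = -1 * -3 = 3
New det = -10 + 3 = -7

Answer: -7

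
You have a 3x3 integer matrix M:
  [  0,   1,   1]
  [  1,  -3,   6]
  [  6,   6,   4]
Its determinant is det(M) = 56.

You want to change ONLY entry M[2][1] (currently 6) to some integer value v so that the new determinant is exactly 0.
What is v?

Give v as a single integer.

det is linear in entry M[2][1]: det = old_det + (v - 6) * C_21
Cofactor C_21 = 1
Want det = 0: 56 + (v - 6) * 1 = 0
  (v - 6) = -56 / 1 = -56
  v = 6 + (-56) = -50

Answer: -50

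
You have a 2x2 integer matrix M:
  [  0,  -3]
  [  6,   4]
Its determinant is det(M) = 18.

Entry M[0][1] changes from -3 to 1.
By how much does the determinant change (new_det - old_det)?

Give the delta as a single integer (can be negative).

Cofactor C_01 = -6
Entry delta = 1 - -3 = 4
Det delta = entry_delta * cofactor = 4 * -6 = -24

Answer: -24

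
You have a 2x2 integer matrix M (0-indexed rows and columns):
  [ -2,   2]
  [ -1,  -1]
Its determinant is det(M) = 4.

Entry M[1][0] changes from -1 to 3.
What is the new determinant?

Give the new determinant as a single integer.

det is linear in row 1: changing M[1][0] by delta changes det by delta * cofactor(1,0).
Cofactor C_10 = (-1)^(1+0) * minor(1,0) = -2
Entry delta = 3 - -1 = 4
Det delta = 4 * -2 = -8
New det = 4 + -8 = -4

Answer: -4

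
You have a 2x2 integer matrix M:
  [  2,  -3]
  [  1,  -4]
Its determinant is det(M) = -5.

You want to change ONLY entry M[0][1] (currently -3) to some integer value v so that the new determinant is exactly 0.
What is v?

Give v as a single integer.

Answer: -8

Derivation:
det is linear in entry M[0][1]: det = old_det + (v - -3) * C_01
Cofactor C_01 = -1
Want det = 0: -5 + (v - -3) * -1 = 0
  (v - -3) = 5 / -1 = -5
  v = -3 + (-5) = -8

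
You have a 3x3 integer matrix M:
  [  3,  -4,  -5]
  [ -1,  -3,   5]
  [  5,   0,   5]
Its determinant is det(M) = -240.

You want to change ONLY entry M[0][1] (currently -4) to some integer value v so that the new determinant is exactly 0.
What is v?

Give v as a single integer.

det is linear in entry M[0][1]: det = old_det + (v - -4) * C_01
Cofactor C_01 = 30
Want det = 0: -240 + (v - -4) * 30 = 0
  (v - -4) = 240 / 30 = 8
  v = -4 + (8) = 4

Answer: 4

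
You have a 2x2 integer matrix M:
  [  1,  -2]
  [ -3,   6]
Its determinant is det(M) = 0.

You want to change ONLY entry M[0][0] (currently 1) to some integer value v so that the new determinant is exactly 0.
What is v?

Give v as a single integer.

Answer: 1

Derivation:
det is linear in entry M[0][0]: det = old_det + (v - 1) * C_00
Cofactor C_00 = 6
Want det = 0: 0 + (v - 1) * 6 = 0
  (v - 1) = 0 / 6 = 0
  v = 1 + (0) = 1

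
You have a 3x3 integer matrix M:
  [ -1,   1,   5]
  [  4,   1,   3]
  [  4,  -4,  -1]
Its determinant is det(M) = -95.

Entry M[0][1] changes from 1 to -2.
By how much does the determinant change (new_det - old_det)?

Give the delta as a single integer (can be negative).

Cofactor C_01 = 16
Entry delta = -2 - 1 = -3
Det delta = entry_delta * cofactor = -3 * 16 = -48

Answer: -48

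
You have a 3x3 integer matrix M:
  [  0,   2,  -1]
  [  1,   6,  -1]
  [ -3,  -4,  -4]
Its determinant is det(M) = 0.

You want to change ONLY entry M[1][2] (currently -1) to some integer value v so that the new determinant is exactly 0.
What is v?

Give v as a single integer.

det is linear in entry M[1][2]: det = old_det + (v - -1) * C_12
Cofactor C_12 = -6
Want det = 0: 0 + (v - -1) * -6 = 0
  (v - -1) = 0 / -6 = 0
  v = -1 + (0) = -1

Answer: -1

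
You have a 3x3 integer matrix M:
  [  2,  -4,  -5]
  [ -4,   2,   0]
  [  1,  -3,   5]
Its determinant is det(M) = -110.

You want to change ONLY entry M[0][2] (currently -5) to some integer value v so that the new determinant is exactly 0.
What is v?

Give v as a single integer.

det is linear in entry M[0][2]: det = old_det + (v - -5) * C_02
Cofactor C_02 = 10
Want det = 0: -110 + (v - -5) * 10 = 0
  (v - -5) = 110 / 10 = 11
  v = -5 + (11) = 6

Answer: 6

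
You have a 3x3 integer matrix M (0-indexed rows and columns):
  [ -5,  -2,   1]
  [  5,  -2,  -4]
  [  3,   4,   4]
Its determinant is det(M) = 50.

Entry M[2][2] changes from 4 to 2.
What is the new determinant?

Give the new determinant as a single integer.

Answer: 10

Derivation:
det is linear in row 2: changing M[2][2] by delta changes det by delta * cofactor(2,2).
Cofactor C_22 = (-1)^(2+2) * minor(2,2) = 20
Entry delta = 2 - 4 = -2
Det delta = -2 * 20 = -40
New det = 50 + -40 = 10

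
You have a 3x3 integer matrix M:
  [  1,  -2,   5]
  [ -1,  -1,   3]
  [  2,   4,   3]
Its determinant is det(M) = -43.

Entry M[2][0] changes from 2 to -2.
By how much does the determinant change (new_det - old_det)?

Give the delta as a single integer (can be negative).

Answer: 4

Derivation:
Cofactor C_20 = -1
Entry delta = -2 - 2 = -4
Det delta = entry_delta * cofactor = -4 * -1 = 4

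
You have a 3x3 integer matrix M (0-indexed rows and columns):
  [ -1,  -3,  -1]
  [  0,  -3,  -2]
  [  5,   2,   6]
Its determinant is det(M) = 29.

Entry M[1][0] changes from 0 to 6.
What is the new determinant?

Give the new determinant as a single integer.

det is linear in row 1: changing M[1][0] by delta changes det by delta * cofactor(1,0).
Cofactor C_10 = (-1)^(1+0) * minor(1,0) = 16
Entry delta = 6 - 0 = 6
Det delta = 6 * 16 = 96
New det = 29 + 96 = 125

Answer: 125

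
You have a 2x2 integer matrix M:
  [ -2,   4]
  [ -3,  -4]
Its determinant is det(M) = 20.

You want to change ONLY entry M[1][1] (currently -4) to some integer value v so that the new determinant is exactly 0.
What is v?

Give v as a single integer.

Answer: 6

Derivation:
det is linear in entry M[1][1]: det = old_det + (v - -4) * C_11
Cofactor C_11 = -2
Want det = 0: 20 + (v - -4) * -2 = 0
  (v - -4) = -20 / -2 = 10
  v = -4 + (10) = 6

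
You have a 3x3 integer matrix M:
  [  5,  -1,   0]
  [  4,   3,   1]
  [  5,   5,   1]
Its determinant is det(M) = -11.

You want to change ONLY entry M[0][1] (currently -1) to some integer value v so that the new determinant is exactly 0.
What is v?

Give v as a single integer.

det is linear in entry M[0][1]: det = old_det + (v - -1) * C_01
Cofactor C_01 = 1
Want det = 0: -11 + (v - -1) * 1 = 0
  (v - -1) = 11 / 1 = 11
  v = -1 + (11) = 10

Answer: 10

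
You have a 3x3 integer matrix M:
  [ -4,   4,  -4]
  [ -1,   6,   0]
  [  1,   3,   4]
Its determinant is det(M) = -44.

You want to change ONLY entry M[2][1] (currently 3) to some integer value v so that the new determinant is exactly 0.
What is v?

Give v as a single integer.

det is linear in entry M[2][1]: det = old_det + (v - 3) * C_21
Cofactor C_21 = 4
Want det = 0: -44 + (v - 3) * 4 = 0
  (v - 3) = 44 / 4 = 11
  v = 3 + (11) = 14

Answer: 14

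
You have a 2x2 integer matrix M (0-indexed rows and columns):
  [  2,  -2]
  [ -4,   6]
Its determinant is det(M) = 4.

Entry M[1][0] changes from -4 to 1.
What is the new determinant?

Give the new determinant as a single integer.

det is linear in row 1: changing M[1][0] by delta changes det by delta * cofactor(1,0).
Cofactor C_10 = (-1)^(1+0) * minor(1,0) = 2
Entry delta = 1 - -4 = 5
Det delta = 5 * 2 = 10
New det = 4 + 10 = 14

Answer: 14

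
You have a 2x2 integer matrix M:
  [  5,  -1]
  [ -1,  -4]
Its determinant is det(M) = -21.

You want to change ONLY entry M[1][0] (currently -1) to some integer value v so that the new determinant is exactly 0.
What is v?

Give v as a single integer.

Answer: 20

Derivation:
det is linear in entry M[1][0]: det = old_det + (v - -1) * C_10
Cofactor C_10 = 1
Want det = 0: -21 + (v - -1) * 1 = 0
  (v - -1) = 21 / 1 = 21
  v = -1 + (21) = 20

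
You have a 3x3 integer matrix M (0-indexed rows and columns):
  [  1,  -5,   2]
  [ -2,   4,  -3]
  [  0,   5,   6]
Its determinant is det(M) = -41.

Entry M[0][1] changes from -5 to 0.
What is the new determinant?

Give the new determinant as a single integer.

det is linear in row 0: changing M[0][1] by delta changes det by delta * cofactor(0,1).
Cofactor C_01 = (-1)^(0+1) * minor(0,1) = 12
Entry delta = 0 - -5 = 5
Det delta = 5 * 12 = 60
New det = -41 + 60 = 19

Answer: 19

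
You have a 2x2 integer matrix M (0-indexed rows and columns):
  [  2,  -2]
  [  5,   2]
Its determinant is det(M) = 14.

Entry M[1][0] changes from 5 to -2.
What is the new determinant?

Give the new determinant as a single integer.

det is linear in row 1: changing M[1][0] by delta changes det by delta * cofactor(1,0).
Cofactor C_10 = (-1)^(1+0) * minor(1,0) = 2
Entry delta = -2 - 5 = -7
Det delta = -7 * 2 = -14
New det = 14 + -14 = 0

Answer: 0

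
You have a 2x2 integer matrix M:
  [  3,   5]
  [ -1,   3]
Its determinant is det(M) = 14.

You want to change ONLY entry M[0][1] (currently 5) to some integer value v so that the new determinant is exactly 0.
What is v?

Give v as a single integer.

det is linear in entry M[0][1]: det = old_det + (v - 5) * C_01
Cofactor C_01 = 1
Want det = 0: 14 + (v - 5) * 1 = 0
  (v - 5) = -14 / 1 = -14
  v = 5 + (-14) = -9

Answer: -9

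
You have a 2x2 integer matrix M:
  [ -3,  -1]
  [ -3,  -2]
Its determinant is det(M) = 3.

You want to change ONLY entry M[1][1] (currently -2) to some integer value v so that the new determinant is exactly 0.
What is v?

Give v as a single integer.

det is linear in entry M[1][1]: det = old_det + (v - -2) * C_11
Cofactor C_11 = -3
Want det = 0: 3 + (v - -2) * -3 = 0
  (v - -2) = -3 / -3 = 1
  v = -2 + (1) = -1

Answer: -1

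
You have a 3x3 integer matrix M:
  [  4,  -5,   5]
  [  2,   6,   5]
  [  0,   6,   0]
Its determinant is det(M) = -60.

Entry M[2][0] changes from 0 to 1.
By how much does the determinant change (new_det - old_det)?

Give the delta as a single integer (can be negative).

Answer: -55

Derivation:
Cofactor C_20 = -55
Entry delta = 1 - 0 = 1
Det delta = entry_delta * cofactor = 1 * -55 = -55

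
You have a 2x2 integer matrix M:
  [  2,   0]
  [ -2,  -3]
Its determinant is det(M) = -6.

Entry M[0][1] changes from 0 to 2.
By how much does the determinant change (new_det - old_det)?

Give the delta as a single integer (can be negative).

Answer: 4

Derivation:
Cofactor C_01 = 2
Entry delta = 2 - 0 = 2
Det delta = entry_delta * cofactor = 2 * 2 = 4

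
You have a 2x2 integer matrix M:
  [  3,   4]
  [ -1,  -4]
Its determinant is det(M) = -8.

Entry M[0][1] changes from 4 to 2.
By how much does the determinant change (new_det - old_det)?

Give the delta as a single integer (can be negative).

Answer: -2

Derivation:
Cofactor C_01 = 1
Entry delta = 2 - 4 = -2
Det delta = entry_delta * cofactor = -2 * 1 = -2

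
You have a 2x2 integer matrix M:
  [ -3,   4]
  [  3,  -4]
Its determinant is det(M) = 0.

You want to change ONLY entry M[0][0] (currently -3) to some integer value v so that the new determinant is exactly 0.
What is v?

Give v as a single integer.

Answer: -3

Derivation:
det is linear in entry M[0][0]: det = old_det + (v - -3) * C_00
Cofactor C_00 = -4
Want det = 0: 0 + (v - -3) * -4 = 0
  (v - -3) = 0 / -4 = 0
  v = -3 + (0) = -3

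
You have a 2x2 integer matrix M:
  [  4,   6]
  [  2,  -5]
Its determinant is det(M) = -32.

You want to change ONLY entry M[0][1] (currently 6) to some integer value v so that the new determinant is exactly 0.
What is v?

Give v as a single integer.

det is linear in entry M[0][1]: det = old_det + (v - 6) * C_01
Cofactor C_01 = -2
Want det = 0: -32 + (v - 6) * -2 = 0
  (v - 6) = 32 / -2 = -16
  v = 6 + (-16) = -10

Answer: -10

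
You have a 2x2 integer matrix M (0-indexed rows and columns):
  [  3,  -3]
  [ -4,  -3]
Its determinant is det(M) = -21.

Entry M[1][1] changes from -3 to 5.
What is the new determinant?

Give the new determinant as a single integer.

Answer: 3

Derivation:
det is linear in row 1: changing M[1][1] by delta changes det by delta * cofactor(1,1).
Cofactor C_11 = (-1)^(1+1) * minor(1,1) = 3
Entry delta = 5 - -3 = 8
Det delta = 8 * 3 = 24
New det = -21 + 24 = 3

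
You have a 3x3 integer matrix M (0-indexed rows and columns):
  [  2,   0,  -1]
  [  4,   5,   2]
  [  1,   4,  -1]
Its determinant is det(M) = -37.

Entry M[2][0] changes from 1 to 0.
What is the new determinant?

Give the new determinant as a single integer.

det is linear in row 2: changing M[2][0] by delta changes det by delta * cofactor(2,0).
Cofactor C_20 = (-1)^(2+0) * minor(2,0) = 5
Entry delta = 0 - 1 = -1
Det delta = -1 * 5 = -5
New det = -37 + -5 = -42

Answer: -42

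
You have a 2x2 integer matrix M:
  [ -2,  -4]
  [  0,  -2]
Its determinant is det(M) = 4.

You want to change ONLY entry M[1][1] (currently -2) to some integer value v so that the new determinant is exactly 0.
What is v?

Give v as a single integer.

det is linear in entry M[1][1]: det = old_det + (v - -2) * C_11
Cofactor C_11 = -2
Want det = 0: 4 + (v - -2) * -2 = 0
  (v - -2) = -4 / -2 = 2
  v = -2 + (2) = 0

Answer: 0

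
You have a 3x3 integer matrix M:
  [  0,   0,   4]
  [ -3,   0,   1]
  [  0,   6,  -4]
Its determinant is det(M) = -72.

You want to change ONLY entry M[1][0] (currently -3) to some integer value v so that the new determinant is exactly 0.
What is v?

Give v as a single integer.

Answer: 0

Derivation:
det is linear in entry M[1][0]: det = old_det + (v - -3) * C_10
Cofactor C_10 = 24
Want det = 0: -72 + (v - -3) * 24 = 0
  (v - -3) = 72 / 24 = 3
  v = -3 + (3) = 0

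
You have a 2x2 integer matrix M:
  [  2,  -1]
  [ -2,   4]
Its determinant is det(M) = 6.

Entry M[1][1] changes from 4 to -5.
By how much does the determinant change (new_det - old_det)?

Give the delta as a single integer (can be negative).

Answer: -18

Derivation:
Cofactor C_11 = 2
Entry delta = -5 - 4 = -9
Det delta = entry_delta * cofactor = -9 * 2 = -18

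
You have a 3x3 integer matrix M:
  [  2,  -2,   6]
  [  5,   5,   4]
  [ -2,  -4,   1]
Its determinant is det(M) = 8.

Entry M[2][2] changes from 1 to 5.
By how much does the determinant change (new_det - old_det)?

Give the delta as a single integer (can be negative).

Cofactor C_22 = 20
Entry delta = 5 - 1 = 4
Det delta = entry_delta * cofactor = 4 * 20 = 80

Answer: 80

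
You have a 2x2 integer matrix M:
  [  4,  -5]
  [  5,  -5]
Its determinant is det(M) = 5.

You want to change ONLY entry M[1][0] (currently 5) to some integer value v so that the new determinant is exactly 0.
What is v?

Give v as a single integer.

det is linear in entry M[1][0]: det = old_det + (v - 5) * C_10
Cofactor C_10 = 5
Want det = 0: 5 + (v - 5) * 5 = 0
  (v - 5) = -5 / 5 = -1
  v = 5 + (-1) = 4

Answer: 4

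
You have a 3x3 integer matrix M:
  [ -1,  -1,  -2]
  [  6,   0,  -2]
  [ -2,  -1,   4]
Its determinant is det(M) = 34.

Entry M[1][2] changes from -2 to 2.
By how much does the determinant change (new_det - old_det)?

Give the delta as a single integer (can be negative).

Answer: 4

Derivation:
Cofactor C_12 = 1
Entry delta = 2 - -2 = 4
Det delta = entry_delta * cofactor = 4 * 1 = 4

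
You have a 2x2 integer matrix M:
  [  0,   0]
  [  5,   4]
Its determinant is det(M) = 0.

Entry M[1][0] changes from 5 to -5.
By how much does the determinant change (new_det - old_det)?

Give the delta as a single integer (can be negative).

Answer: 0

Derivation:
Cofactor C_10 = 0
Entry delta = -5 - 5 = -10
Det delta = entry_delta * cofactor = -10 * 0 = 0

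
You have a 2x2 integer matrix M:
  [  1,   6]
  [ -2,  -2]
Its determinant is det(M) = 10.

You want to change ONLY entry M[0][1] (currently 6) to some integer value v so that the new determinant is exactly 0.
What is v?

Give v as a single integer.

det is linear in entry M[0][1]: det = old_det + (v - 6) * C_01
Cofactor C_01 = 2
Want det = 0: 10 + (v - 6) * 2 = 0
  (v - 6) = -10 / 2 = -5
  v = 6 + (-5) = 1

Answer: 1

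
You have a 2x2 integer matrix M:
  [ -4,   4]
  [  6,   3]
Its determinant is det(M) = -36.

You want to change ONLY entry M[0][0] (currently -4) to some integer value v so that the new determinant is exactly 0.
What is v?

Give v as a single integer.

det is linear in entry M[0][0]: det = old_det + (v - -4) * C_00
Cofactor C_00 = 3
Want det = 0: -36 + (v - -4) * 3 = 0
  (v - -4) = 36 / 3 = 12
  v = -4 + (12) = 8

Answer: 8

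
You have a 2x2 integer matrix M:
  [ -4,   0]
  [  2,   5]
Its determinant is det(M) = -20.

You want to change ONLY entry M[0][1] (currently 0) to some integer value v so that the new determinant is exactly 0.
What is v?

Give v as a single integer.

Answer: -10

Derivation:
det is linear in entry M[0][1]: det = old_det + (v - 0) * C_01
Cofactor C_01 = -2
Want det = 0: -20 + (v - 0) * -2 = 0
  (v - 0) = 20 / -2 = -10
  v = 0 + (-10) = -10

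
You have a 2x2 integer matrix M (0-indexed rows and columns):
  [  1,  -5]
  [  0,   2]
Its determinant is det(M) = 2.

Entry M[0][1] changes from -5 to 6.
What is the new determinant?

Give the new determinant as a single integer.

Answer: 2

Derivation:
det is linear in row 0: changing M[0][1] by delta changes det by delta * cofactor(0,1).
Cofactor C_01 = (-1)^(0+1) * minor(0,1) = 0
Entry delta = 6 - -5 = 11
Det delta = 11 * 0 = 0
New det = 2 + 0 = 2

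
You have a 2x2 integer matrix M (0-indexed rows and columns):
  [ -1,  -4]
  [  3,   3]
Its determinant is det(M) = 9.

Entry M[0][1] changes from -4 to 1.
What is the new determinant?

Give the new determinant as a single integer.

Answer: -6

Derivation:
det is linear in row 0: changing M[0][1] by delta changes det by delta * cofactor(0,1).
Cofactor C_01 = (-1)^(0+1) * minor(0,1) = -3
Entry delta = 1 - -4 = 5
Det delta = 5 * -3 = -15
New det = 9 + -15 = -6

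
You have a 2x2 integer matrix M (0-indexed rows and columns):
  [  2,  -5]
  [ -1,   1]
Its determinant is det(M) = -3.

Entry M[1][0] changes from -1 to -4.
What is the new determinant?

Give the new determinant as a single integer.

Answer: -18

Derivation:
det is linear in row 1: changing M[1][0] by delta changes det by delta * cofactor(1,0).
Cofactor C_10 = (-1)^(1+0) * minor(1,0) = 5
Entry delta = -4 - -1 = -3
Det delta = -3 * 5 = -15
New det = -3 + -15 = -18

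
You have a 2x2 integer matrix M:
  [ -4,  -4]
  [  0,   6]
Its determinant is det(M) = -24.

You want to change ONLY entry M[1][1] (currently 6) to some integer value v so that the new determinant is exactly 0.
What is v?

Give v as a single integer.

Answer: 0

Derivation:
det is linear in entry M[1][1]: det = old_det + (v - 6) * C_11
Cofactor C_11 = -4
Want det = 0: -24 + (v - 6) * -4 = 0
  (v - 6) = 24 / -4 = -6
  v = 6 + (-6) = 0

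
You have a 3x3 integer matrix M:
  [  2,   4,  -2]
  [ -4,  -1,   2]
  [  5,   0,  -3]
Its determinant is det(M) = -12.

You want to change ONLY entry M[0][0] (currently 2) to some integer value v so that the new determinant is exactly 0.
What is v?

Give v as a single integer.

Answer: 6

Derivation:
det is linear in entry M[0][0]: det = old_det + (v - 2) * C_00
Cofactor C_00 = 3
Want det = 0: -12 + (v - 2) * 3 = 0
  (v - 2) = 12 / 3 = 4
  v = 2 + (4) = 6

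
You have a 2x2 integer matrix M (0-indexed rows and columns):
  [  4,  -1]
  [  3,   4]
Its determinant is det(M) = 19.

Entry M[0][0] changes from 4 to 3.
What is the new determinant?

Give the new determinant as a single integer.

det is linear in row 0: changing M[0][0] by delta changes det by delta * cofactor(0,0).
Cofactor C_00 = (-1)^(0+0) * minor(0,0) = 4
Entry delta = 3 - 4 = -1
Det delta = -1 * 4 = -4
New det = 19 + -4 = 15

Answer: 15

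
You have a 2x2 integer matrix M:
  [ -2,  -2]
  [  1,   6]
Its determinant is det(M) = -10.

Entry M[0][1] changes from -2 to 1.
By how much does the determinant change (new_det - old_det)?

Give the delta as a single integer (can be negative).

Cofactor C_01 = -1
Entry delta = 1 - -2 = 3
Det delta = entry_delta * cofactor = 3 * -1 = -3

Answer: -3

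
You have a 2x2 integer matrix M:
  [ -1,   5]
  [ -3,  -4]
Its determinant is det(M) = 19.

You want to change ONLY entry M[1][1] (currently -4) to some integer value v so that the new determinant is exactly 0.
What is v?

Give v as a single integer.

Answer: 15

Derivation:
det is linear in entry M[1][1]: det = old_det + (v - -4) * C_11
Cofactor C_11 = -1
Want det = 0: 19 + (v - -4) * -1 = 0
  (v - -4) = -19 / -1 = 19
  v = -4 + (19) = 15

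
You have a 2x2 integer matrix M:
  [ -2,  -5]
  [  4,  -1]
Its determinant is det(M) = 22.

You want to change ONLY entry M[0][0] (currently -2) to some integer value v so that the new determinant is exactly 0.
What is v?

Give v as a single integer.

Answer: 20

Derivation:
det is linear in entry M[0][0]: det = old_det + (v - -2) * C_00
Cofactor C_00 = -1
Want det = 0: 22 + (v - -2) * -1 = 0
  (v - -2) = -22 / -1 = 22
  v = -2 + (22) = 20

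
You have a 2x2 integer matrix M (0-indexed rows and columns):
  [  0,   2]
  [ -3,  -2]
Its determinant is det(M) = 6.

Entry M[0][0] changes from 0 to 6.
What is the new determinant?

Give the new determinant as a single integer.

det is linear in row 0: changing M[0][0] by delta changes det by delta * cofactor(0,0).
Cofactor C_00 = (-1)^(0+0) * minor(0,0) = -2
Entry delta = 6 - 0 = 6
Det delta = 6 * -2 = -12
New det = 6 + -12 = -6

Answer: -6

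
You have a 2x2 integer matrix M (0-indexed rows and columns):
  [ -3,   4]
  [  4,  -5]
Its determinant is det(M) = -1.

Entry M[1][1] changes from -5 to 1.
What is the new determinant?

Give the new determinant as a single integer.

det is linear in row 1: changing M[1][1] by delta changes det by delta * cofactor(1,1).
Cofactor C_11 = (-1)^(1+1) * minor(1,1) = -3
Entry delta = 1 - -5 = 6
Det delta = 6 * -3 = -18
New det = -1 + -18 = -19

Answer: -19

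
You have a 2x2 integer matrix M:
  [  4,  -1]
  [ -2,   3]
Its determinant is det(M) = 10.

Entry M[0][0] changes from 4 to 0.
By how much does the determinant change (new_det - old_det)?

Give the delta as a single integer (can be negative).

Answer: -12

Derivation:
Cofactor C_00 = 3
Entry delta = 0 - 4 = -4
Det delta = entry_delta * cofactor = -4 * 3 = -12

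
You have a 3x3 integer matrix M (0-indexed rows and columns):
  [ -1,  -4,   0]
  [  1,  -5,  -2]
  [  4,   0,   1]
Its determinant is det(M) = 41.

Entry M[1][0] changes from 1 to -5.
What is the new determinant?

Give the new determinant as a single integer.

Answer: 17

Derivation:
det is linear in row 1: changing M[1][0] by delta changes det by delta * cofactor(1,0).
Cofactor C_10 = (-1)^(1+0) * minor(1,0) = 4
Entry delta = -5 - 1 = -6
Det delta = -6 * 4 = -24
New det = 41 + -24 = 17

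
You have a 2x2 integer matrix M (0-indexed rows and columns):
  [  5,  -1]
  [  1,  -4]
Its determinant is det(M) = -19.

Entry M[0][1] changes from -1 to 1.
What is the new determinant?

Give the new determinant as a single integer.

Answer: -21

Derivation:
det is linear in row 0: changing M[0][1] by delta changes det by delta * cofactor(0,1).
Cofactor C_01 = (-1)^(0+1) * minor(0,1) = -1
Entry delta = 1 - -1 = 2
Det delta = 2 * -1 = -2
New det = -19 + -2 = -21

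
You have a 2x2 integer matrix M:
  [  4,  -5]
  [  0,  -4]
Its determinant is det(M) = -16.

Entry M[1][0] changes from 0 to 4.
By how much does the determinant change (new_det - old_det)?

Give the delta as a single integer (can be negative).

Answer: 20

Derivation:
Cofactor C_10 = 5
Entry delta = 4 - 0 = 4
Det delta = entry_delta * cofactor = 4 * 5 = 20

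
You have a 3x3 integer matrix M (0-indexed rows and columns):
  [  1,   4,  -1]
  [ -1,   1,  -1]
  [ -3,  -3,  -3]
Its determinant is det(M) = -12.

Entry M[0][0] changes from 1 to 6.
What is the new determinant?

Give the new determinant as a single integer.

Answer: -42

Derivation:
det is linear in row 0: changing M[0][0] by delta changes det by delta * cofactor(0,0).
Cofactor C_00 = (-1)^(0+0) * minor(0,0) = -6
Entry delta = 6 - 1 = 5
Det delta = 5 * -6 = -30
New det = -12 + -30 = -42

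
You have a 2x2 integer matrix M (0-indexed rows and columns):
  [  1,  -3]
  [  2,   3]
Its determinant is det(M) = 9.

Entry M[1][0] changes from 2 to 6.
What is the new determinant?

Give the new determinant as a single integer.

det is linear in row 1: changing M[1][0] by delta changes det by delta * cofactor(1,0).
Cofactor C_10 = (-1)^(1+0) * minor(1,0) = 3
Entry delta = 6 - 2 = 4
Det delta = 4 * 3 = 12
New det = 9 + 12 = 21

Answer: 21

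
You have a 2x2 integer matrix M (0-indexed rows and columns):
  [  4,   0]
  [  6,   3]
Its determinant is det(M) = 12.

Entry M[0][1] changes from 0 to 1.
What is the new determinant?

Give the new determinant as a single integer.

Answer: 6

Derivation:
det is linear in row 0: changing M[0][1] by delta changes det by delta * cofactor(0,1).
Cofactor C_01 = (-1)^(0+1) * minor(0,1) = -6
Entry delta = 1 - 0 = 1
Det delta = 1 * -6 = -6
New det = 12 + -6 = 6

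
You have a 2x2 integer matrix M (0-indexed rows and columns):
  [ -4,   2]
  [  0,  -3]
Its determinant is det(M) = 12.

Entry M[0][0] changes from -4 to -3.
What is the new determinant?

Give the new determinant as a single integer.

det is linear in row 0: changing M[0][0] by delta changes det by delta * cofactor(0,0).
Cofactor C_00 = (-1)^(0+0) * minor(0,0) = -3
Entry delta = -3 - -4 = 1
Det delta = 1 * -3 = -3
New det = 12 + -3 = 9

Answer: 9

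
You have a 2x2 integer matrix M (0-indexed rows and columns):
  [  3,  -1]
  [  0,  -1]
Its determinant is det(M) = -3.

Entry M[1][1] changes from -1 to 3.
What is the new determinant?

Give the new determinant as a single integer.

Answer: 9

Derivation:
det is linear in row 1: changing M[1][1] by delta changes det by delta * cofactor(1,1).
Cofactor C_11 = (-1)^(1+1) * minor(1,1) = 3
Entry delta = 3 - -1 = 4
Det delta = 4 * 3 = 12
New det = -3 + 12 = 9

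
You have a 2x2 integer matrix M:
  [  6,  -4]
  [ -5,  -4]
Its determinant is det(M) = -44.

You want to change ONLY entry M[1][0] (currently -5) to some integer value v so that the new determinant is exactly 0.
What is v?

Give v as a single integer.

det is linear in entry M[1][0]: det = old_det + (v - -5) * C_10
Cofactor C_10 = 4
Want det = 0: -44 + (v - -5) * 4 = 0
  (v - -5) = 44 / 4 = 11
  v = -5 + (11) = 6

Answer: 6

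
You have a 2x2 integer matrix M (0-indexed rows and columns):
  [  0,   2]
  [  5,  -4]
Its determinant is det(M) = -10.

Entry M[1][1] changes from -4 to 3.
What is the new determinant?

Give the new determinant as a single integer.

Answer: -10

Derivation:
det is linear in row 1: changing M[1][1] by delta changes det by delta * cofactor(1,1).
Cofactor C_11 = (-1)^(1+1) * minor(1,1) = 0
Entry delta = 3 - -4 = 7
Det delta = 7 * 0 = 0
New det = -10 + 0 = -10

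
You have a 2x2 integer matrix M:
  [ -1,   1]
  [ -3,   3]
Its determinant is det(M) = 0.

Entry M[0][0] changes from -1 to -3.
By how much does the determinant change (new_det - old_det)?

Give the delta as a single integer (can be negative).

Answer: -6

Derivation:
Cofactor C_00 = 3
Entry delta = -3 - -1 = -2
Det delta = entry_delta * cofactor = -2 * 3 = -6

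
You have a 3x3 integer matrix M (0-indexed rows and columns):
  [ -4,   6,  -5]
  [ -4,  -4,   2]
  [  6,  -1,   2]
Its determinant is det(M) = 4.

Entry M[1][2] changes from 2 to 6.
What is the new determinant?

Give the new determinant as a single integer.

det is linear in row 1: changing M[1][2] by delta changes det by delta * cofactor(1,2).
Cofactor C_12 = (-1)^(1+2) * minor(1,2) = 32
Entry delta = 6 - 2 = 4
Det delta = 4 * 32 = 128
New det = 4 + 128 = 132

Answer: 132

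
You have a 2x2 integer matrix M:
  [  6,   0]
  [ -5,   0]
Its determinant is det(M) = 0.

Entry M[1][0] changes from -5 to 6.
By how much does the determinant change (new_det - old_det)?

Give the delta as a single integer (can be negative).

Answer: 0

Derivation:
Cofactor C_10 = 0
Entry delta = 6 - -5 = 11
Det delta = entry_delta * cofactor = 11 * 0 = 0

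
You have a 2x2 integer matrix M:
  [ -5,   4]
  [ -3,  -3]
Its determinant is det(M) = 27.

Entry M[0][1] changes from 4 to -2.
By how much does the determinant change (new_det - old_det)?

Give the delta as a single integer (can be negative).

Answer: -18

Derivation:
Cofactor C_01 = 3
Entry delta = -2 - 4 = -6
Det delta = entry_delta * cofactor = -6 * 3 = -18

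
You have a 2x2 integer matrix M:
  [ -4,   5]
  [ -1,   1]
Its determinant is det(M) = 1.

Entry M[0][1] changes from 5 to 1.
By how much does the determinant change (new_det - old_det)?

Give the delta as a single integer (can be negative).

Cofactor C_01 = 1
Entry delta = 1 - 5 = -4
Det delta = entry_delta * cofactor = -4 * 1 = -4

Answer: -4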